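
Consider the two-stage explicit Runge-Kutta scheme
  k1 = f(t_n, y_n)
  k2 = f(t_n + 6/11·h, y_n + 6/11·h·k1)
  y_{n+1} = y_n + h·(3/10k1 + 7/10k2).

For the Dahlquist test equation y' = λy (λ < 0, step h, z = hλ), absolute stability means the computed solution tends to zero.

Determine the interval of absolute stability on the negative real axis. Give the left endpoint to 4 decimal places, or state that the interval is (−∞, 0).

z∈(-2.6190,0).

Test eqn y'=λy, z=hλ:
  k1=λy_n ⇒ h·k1=z·y_n;  k2=λ(1+6/11z)y_n ⇒ h·k2=z(1+6/11z)y_n
  y_{n+1}/y_n = 1 + 3/10z + 7/10z(1+6/11z) = 1 + z + 21/55z²
  R(z) = 1 + z + 21/55z².

Find x<0 with |R(x)|<1.
x=-1.44: |R|=0.3517
R=1: x+21/55x²=0 ⇒ x=−55/21=-2.6190; min R=1−1/(4·21/55)=0.3452>−1
Confirm numerically:
  x=-2.544: |R|=0.92710 <1
  x=-1.737: |R|=0.41501 <1
  x=-1.416: |R|=0.34957 <1
  x=-1.410: |R|=0.34909 <1
  x=-3.099: |R|=1.56791 >1
  x=-2.799: |R|=1.19232 >1
Stable set (-2.6190, 0).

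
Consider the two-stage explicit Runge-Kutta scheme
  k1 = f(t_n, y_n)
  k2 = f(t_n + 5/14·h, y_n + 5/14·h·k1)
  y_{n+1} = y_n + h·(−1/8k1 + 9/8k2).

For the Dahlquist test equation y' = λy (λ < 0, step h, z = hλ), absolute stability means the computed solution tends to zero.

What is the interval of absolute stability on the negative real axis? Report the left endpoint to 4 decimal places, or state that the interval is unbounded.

On y'=λy, z=hλ:
  k1=λy_n ⇒ h·k1=z·y_n;  k2=λ(1+5/14z)y_n ⇒ h·k2=z(1+5/14z)y_n
  y_{n+1}/y_n = 1 − 1/8z + 9/8z(1+5/14z) = 1 + z + 45/112z²
  so R(z) = 1 + z + 45/112z².

Solve |R(x)|<1 on ℝ⁻.
x=-0.32: |R|=0.7211
R=1: x+45/112x²=0 ⇒ x=−112/45=-2.4889; min R=1−1/(4·45/112)=0.3778>−1
Confirm numerically:
  x=-2.425: |R|=0.93775 <1
  x=-2.326: |R|=0.84777 <1
  x=-1.279: |R|=0.37826 <1
  x=-1.184: |R|=0.37925 <1
  x=-2.960: |R|=1.56029 >1
  x=-2.844: |R|=1.40578 >1
  x=-2.809: |R|=1.36128 >1
So |R|<1 on (-2.4889, 0).

z∈(-2.4889,0).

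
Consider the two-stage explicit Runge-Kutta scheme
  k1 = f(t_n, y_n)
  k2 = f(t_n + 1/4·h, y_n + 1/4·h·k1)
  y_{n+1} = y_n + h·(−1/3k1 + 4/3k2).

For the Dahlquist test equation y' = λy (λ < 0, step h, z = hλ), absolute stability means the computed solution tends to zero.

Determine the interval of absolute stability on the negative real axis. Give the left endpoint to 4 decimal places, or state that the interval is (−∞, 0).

On y'=λy, z=hλ:
  k1=λy_n ⇒ h·k1=z·y_n;  k2=λ(1+1/4z)y_n ⇒ h·k2=z(1+1/4z)y_n
  y_{n+1}/y_n = 1 − 1/3z + 4/3z(1+1/4z) = 1 + z + 1/3z²
  so R(z) = 1 + z + 1/3z².

Find x<0 with |R(x)|<1.
x=-1.13: |R|=0.2956
R=1: x+1/3x²=0 ⇒ x=−3=-3.0000; min R=1−1/(4·1/3)=0.2500>−1
Confirm numerically:
  x=-2.689: |R|=0.72124 <1
  x=-2.385: |R|=0.51107 <1
  x=-1.998: |R|=0.33267 <1
  x=-1.962: |R|=0.32115 <1
  x=-3.324: |R|=1.35899 >1
  x=-3.274: |R|=1.29903 >1
Interval (-3.0000, 0).

(-3.0000, 0).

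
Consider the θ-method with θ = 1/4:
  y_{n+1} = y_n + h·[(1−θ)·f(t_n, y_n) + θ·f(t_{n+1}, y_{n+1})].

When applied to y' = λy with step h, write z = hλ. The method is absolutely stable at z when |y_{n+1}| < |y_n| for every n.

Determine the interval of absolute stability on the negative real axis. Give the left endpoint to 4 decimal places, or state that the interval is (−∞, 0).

On y'=λy, z=hλ:
  y_{n+1} = y_n + z·[3/4·y_n + 1/4·y_{n+1}] ⇒ (1 − 1/4z)y_{n+1} = (1 + 3/4z)y_n
  so R(z) = (1 + 3/4z)/(1 − 1/4z).

Solve |R(x)|<1 on ℝ⁻.
x=-0.45: |R|=0.5955
R=−1: 1+3/4x = −1+1/4x ⇒ -1/2x=2 ⇒ x=2/(-1/2)=-4.0000
Confirm numerically:
  x=-3.770: |R|=0.94080 <1
  x=-2.674: |R|=0.60264 <1
  x=-2.095: |R|=0.37490 <1
  x=-4.487: |R|=1.11476 >1
  x=-4.322: |R|=1.07739 >1
Stable set (-4.0000, 0).

z∈(-4.0000,0).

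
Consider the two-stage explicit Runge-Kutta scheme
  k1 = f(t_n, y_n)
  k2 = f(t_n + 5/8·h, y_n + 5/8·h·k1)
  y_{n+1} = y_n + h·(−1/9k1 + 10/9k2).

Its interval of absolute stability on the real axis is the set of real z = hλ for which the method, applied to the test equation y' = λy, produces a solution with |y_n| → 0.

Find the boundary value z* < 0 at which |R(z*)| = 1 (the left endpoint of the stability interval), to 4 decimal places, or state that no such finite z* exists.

With y'=λy (z=hλ):
  k1=λy_n ⇒ h·k1=z·y_n;  k2=λ(1+5/8z)y_n ⇒ h·k2=z(1+5/8z)y_n
  y_{n+1}/y_n = 1 − 1/9z + 10/9z(1+5/8z) = 1 + z + 25/36z²
  ⇒ R(z) = 1 + z + 25/36z².

Need |R(x)|<1, x<0.
x=-1.58: |R|=1.1536
R=1: x+25/36x²=0 ⇒ x=−36/25=-1.4400; min R=1−1/(4·25/36)=0.6400>−1
Confirm numerically:
  x=-1.315: |R|=0.88585 <1
  x=-0.903: |R|=0.66326 <1
  x=-0.706: |R|=0.64014 <1
  x=-1.715: |R|=1.32752 >1
  x=-1.682: |R|=1.28267 >1
So |R|<1 on (-1.4400, 0).

left endpoint -1.4400.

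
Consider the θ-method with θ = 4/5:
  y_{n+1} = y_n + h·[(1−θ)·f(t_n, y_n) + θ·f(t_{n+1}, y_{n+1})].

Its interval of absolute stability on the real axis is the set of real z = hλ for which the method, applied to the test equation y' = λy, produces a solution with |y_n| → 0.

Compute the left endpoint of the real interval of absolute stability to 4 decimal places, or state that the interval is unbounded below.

unbounded; (−∞, 0).

Test eqn y'=λy, z=hλ:
  y_{n+1} = y_n + z·[1/5·y_n + 4/5·y_{n+1}] ⇒ (1 − 4/5z)y_{n+1} = (1 + 1/5z)y_n
  R(z) = (1 + 1/5z)/(1 − 4/5z).

Solve |R(x)|<1 on ℝ⁻.
x=-1.05: |R|=0.4293
x=-2: |R|=0.2308
x=-10: |R|=0.1111
x=-100: |R|=0.2346
θ=4/5≥1/2 ⇒ |1+1/5x|<|1−4/5x| ∀x<0 ⇒ interval (−∞,0).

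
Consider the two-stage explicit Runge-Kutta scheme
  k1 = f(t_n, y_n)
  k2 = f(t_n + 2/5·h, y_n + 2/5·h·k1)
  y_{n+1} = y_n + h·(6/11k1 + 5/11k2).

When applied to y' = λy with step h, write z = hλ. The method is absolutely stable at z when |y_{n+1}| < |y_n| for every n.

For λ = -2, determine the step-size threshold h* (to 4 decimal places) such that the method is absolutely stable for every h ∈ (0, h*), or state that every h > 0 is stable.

(-5.5000,0); λ=-2 ⇒ h* = (11/2)/2 = 2.7500.

Set f=λy, z=hλ:
  k1=λy_n ⇒ h·k1=z·y_n;  k2=λ(1+2/5z)y_n ⇒ h·k2=z(1+2/5z)y_n
  y_{n+1}/y_n = 1 + 6/11z + 5/11z(1+2/5z) = 1 + z + 2/11z²
  ⇒ R(z) = 1 + z + 2/11z².

Boundary: |R(x)|=1, x<0.
x=-1.48: |R|=0.0817
R=1: x+2/11x²=0 ⇒ x=−11/2=-5.5000; min R=1−1/(4·2/11)=-0.3750>−1
Confirm numerically:
  x=-4.667: |R|=0.29316 <1
  x=-4.662: |R|=0.28968 <1
  x=-4.030: |R|=0.07711 <1
  x=-5.891: |R|=1.41880 >1
  x=-5.532: |R|=1.03219 >1
So |R|<1 on (-5.5000, 0).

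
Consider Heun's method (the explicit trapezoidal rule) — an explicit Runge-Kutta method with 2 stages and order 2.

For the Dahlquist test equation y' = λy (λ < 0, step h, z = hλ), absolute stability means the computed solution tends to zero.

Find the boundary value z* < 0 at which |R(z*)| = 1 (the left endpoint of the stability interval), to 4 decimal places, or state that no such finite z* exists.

Test eqn y'=λy, z=hλ:
  order 2, 2-stage ⇒ R(z)=1+z+z^2/2
  (e.g. R(-0.39)=0.68605, |R|=0.68605)

Solve |R(x)|<1 on ℝ⁻.
x=-0.39: |R|=0.6861
|R(-2.31)|=1.3580 |R(-1.69)|=0.7380 |R(-1.21)|=0.5221
Bisect:
  x_lo=-2.3268 |R|=1.3803  x_hi=-0.2801 |R|=0.7591
  mid=-1.30350 |R|=0.54606 →hi
  mid=-1.81517 |R|=0.83225 →hi
  mid=-2.07101 |R|=1.07353 →lo
  mid=-1.94309 |R|=0.94471 →hi
  mid=-2.00705 |R|=1.00708 →lo
  mid=-1.97507 |R|=0.97538 →hi
  mid=-1.99106 |R|=0.99110 →hi
  ...
  [-2.00006,-1.99993] ⇒ x*=-2.0000
So |R|<1 on (-2.0000, 0).

z* = -2.0000.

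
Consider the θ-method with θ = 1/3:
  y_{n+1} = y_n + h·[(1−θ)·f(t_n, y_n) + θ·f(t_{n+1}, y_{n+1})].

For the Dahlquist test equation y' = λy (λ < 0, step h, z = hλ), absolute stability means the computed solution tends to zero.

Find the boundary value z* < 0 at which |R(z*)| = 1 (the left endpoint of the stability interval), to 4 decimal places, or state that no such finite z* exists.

On y'=λy, z=hλ:
  y_{n+1} = y_n + z·[2/3·y_n + 1/3·y_{n+1}] ⇒ (1 − 1/3z)y_{n+1} = (1 + 2/3z)y_n
  R(z) = (1 + 2/3z)/(1 − 1/3z).

Boundary: |R(x)|=1, x<0.
x=-1.24: |R|=0.1226
R=−1: 1+2/3x = −1+1/3x ⇒ -1/3x=2 ⇒ x=2/(-1/3)=-6.0000
Confirm numerically:
  x=-4.609: |R|=0.81719 <1
  x=-2.749: |R|=0.43451 <1
  x=-2.572: |R|=0.38478 <1
  x=-6.487: |R|=1.05133 >1
  x=-6.232: |R|=1.02513 >1
  x=-6.184: |R|=1.02003 >1
Interval (-6.0000, 0).

left endpoint -6.0000.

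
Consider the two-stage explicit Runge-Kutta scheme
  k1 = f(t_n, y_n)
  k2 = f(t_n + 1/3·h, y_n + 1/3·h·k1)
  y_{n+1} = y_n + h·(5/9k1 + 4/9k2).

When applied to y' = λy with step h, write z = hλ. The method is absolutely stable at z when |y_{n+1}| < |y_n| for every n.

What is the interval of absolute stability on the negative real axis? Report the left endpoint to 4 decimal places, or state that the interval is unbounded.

With y'=λy (z=hλ):
  k1=λy_n ⇒ h·k1=z·y_n;  k2=λ(1+1/3z)y_n ⇒ h·k2=z(1+1/3z)y_n
  y_{n+1}/y_n = 1 + 5/9z + 4/9z(1+1/3z) = 1 + z + 4/27z²
  R(z) = 1 + z + 4/27z².

Find x<0 with |R(x)|<1.
x=-1.04: |R|=0.1202
R=1: x+4/27x²=0 ⇒ x=−27/4=-6.7500; min R=1−1/(4·4/27)=-0.6875>−1
Confirm numerically:
  x=-4.416: |R|=0.52695 <1
  x=-3.374: |R|=0.68750 <1
  x=-3.118: |R|=0.67771 <1
  x=-7.327: |R|=1.62632 >1
  x=-7.089: |R|=1.35603 >1
  x=-7.038: |R|=1.30029 >1
Stable set (-6.7500, 0).

z∈(-6.7500,0).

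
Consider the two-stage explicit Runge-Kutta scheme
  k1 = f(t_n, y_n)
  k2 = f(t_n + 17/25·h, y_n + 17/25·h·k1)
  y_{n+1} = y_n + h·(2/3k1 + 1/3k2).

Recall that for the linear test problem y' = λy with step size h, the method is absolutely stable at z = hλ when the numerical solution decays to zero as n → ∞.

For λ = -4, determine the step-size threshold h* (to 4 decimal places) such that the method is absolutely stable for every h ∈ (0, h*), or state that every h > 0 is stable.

Test eqn y'=λy, z=hλ:
  k1=λy_n ⇒ h·k1=z·y_n;  k2=λ(1+17/25z)y_n ⇒ h·k2=z(1+17/25z)y_n
  y_{n+1}/y_n = 1 + 2/3z + 1/3z(1+17/25z) = 1 + z + 17/75z²
  ⇒ R(z) = 1 + z + 17/75z².

Need |R(x)|<1, x<0.
x=-1.71: |R|=0.0472
R=1: x+17/75x²=0 ⇒ x=−75/17=-4.4118; min R=1−1/(4·17/75)=-0.1029>−1
Confirm numerically:
  x=-4.165: |R|=0.76704 <1
  x=-2.404: |R|=0.09404 <1
  x=-2.348: |R|=0.09836 <1
  x=-4.881: |R|=1.51914 >1
  x=-4.451: |R|=1.03958 >1
So |R|<1 on (-4.4118, 0).

(-4.4118,0); λ=-4 ⇒ h* = (75/17)/4 = 1.1029.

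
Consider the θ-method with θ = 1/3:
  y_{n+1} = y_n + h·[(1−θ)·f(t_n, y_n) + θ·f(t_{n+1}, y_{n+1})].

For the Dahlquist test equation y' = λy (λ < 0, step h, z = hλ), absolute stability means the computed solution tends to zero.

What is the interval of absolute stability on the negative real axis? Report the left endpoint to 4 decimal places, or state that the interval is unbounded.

z∈(-6.0000,0).

Test eqn y'=λy, z=hλ:
  y_{n+1} = y_n + z·[2/3·y_n + 1/3·y_{n+1}] ⇒ (1 − 1/3z)y_{n+1} = (1 + 2/3z)y_n
  Hence R(z) = (1 + 2/3z)/(1 − 1/3z).

Find x<0 with |R(x)|<1.
x=-1.47: |R|=0.0134
R=−1: 1+2/3x = −1+1/3x ⇒ -1/3x=2 ⇒ x=2/(-1/3)=-6.0000
Confirm numerically:
  x=-5.119: |R|=0.89149 <1
  x=-5.096: |R|=0.88834 <1
  x=-3.509: |R|=0.61730 <1
  x=-2.702: |R|=0.42161 <1
  x=-6.517: |R|=1.05432 >1
  x=-6.375: |R|=1.04000 >1
  x=-6.307: |R|=1.03299 >1
So |R|<1 on (-6.0000, 0).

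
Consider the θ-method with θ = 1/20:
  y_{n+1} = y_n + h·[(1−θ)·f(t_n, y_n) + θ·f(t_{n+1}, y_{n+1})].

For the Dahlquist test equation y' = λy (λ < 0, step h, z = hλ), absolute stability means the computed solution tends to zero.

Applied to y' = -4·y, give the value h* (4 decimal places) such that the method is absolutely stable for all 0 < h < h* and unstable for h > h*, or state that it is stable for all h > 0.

With y'=λy (z=hλ):
  y_{n+1} = y_n + z·[19/20·y_n + 1/20·y_{n+1}] ⇒ (1 − 1/20z)y_{n+1} = (1 + 19/20z)y_n
  ⇒ R(z) = (1 + 19/20z)/(1 − 1/20z).

Solve |R(x)|<1 on ℝ⁻.
x=-1.65: |R|=0.5242
R=−1: 1+19/20x = −1+1/20x ⇒ -9/10x=2 ⇒ x=2/(-9/10)=-2.2222
Confirm numerically:
  x=-2.039: |R|=0.85036 <1
  x=-1.804: |R|=0.65474 <1
  x=-1.003: |R|=0.04490 <1
  x=-0.901: |R|=0.13784 <1
  x=-2.733: |R|=1.40443 >1
  x=-2.485: |R|=1.21036 >1
Stable set (-2.2222, 0).

(-2.2222,0); λ=-4 ⇒ h* = (20/9)/4 = 0.5556.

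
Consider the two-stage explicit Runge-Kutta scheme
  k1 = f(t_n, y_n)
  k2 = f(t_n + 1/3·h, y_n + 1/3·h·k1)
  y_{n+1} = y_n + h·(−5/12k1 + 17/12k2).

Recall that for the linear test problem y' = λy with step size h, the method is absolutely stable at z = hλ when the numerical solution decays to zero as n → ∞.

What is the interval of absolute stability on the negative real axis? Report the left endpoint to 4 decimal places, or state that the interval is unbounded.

With y'=λy (z=hλ):
  k1=λy_n ⇒ h·k1=z·y_n;  k2=λ(1+1/3z)y_n ⇒ h·k2=z(1+1/3z)y_n
  y_{n+1}/y_n = 1 − 5/12z + 17/12z(1+1/3z) = 1 + z + 17/36z²
  so R(z) = 1 + z + 17/36z².

Boundary: |R(x)|=1, x<0.
x=-0.36: |R|=0.7012
R=1: x+17/36x²=0 ⇒ x=−36/17=-2.1176; min R=1−1/(4·17/36)=0.4706>−1
Confirm numerically:
  x=-1.276: |R|=0.49286 <1
  x=-1.172: |R|=0.47664 <1
  x=-0.870: |R|=0.48742 <1
  x=-2.490: |R|=1.43783 >1
  x=-2.194: |R|=1.07911 >1
Interval (-2.1176, 0).

(-2.1176, 0).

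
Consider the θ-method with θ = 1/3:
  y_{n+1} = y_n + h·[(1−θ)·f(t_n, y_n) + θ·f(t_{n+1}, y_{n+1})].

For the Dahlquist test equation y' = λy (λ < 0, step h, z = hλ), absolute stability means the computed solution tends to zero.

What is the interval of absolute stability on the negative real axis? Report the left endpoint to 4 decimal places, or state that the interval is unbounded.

Test eqn y'=λy, z=hλ:
  y_{n+1} = y_n + z·[2/3·y_n + 1/3·y_{n+1}] ⇒ (1 − 1/3z)y_{n+1} = (1 + 2/3z)y_n
  ⇒ R(z) = (1 + 2/3z)/(1 − 1/3z).

Find x<0 with |R(x)|<1.
x=-1.47: |R|=0.0134
R=−1: 1+2/3x = −1+1/3x ⇒ -1/3x=2 ⇒ x=2/(-1/3)=-6.0000
Confirm numerically:
  x=-5.573: |R|=0.95019 <1
  x=-5.176: |R|=0.89922 <1
  x=-3.711: |R|=0.65892 <1
  x=-6.164: |R|=1.01790 >1
  x=-6.116: |R|=1.01272 >1
So |R|<1 on (-6.0000, 0).

(-6.0000, 0).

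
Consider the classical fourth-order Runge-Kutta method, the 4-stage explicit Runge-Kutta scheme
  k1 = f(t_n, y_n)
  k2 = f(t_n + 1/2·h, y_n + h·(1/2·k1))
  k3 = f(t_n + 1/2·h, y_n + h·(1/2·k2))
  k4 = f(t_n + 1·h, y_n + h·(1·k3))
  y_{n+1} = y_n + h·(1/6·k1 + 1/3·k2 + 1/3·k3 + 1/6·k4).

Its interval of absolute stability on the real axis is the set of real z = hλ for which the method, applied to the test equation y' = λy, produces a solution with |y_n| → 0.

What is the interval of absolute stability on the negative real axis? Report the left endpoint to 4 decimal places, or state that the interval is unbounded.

With y'=λy (z=hλ):
  order 4, 4-stage ⇒ R(z)=1+z+z^2/2+z^3/6+z^4/24
  (e.g. R(-1.31)=0.29608, |R|=0.29608)

Boundary: |R(x)|=1, x<0.
x=-1.31: |R|=0.2961
|R(-2.34)|=0.5116 |R(-1.6)|=0.2704 |R(-1.38)|=0.2853
Bisect:
  x_lo=-3.1956 |R|=1.8166  x_hi=-0.1629 |R|=0.8496
  mid=-1.67927 |R|=0.27280 →hi
  mid=-2.43743 |R|=0.59030 →hi
  mid=-2.81652 |R|=1.04810 →lo
  mid=-2.62698 |R|=0.78639 →hi
  mid=-2.72175 |R|=0.90834 →hi
  mid=-2.76913 |R|=0.97590 →hi
  mid=-2.79282 |R|=1.01141 →lo
  mid=-2.78098 |R|=0.99351 →hi
  mid=-2.78690 |R|=1.00242 →lo
  ...
  [-2.78542,-2.78523] ⇒ x*=-2.7853
Interval (-2.7853, 0).

z∈(-2.7853,0).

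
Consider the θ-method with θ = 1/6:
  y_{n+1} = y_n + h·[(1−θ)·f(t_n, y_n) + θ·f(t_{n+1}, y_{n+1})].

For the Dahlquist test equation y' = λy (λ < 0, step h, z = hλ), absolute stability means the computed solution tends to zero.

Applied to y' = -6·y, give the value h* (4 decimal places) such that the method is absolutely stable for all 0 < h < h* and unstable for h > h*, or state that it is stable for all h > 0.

(-3.0000,0); λ=-6 ⇒ h* = (3)/6 = 0.5000.

Test eqn y'=λy, z=hλ:
  y_{n+1} = y_n + z·[5/6·y_n + 1/6·y_{n+1}] ⇒ (1 − 1/6z)y_{n+1} = (1 + 5/6z)y_n
  so R(z) = (1 + 5/6z)/(1 − 1/6z).

Find x<0 with |R(x)|<1.
x=-1.6: |R|=0.2632
R=−1: 1+5/6x = −1+1/6x ⇒ -2/3x=2 ⇒ x=2/(-2/3)=-3.0000
Confirm numerically:
  x=-2.547: |R|=0.78800 <1
  x=-1.334: |R|=0.09136 <1
  x=-1.298: |R|=0.06714 <1
  x=-1.236: |R|=0.02488 <1
  x=-3.470: |R|=1.19852 >1
  x=-3.417: |R|=1.17713 >1
  x=-3.323: |R|=1.13858 >1
Stable set (-3.0000, 0).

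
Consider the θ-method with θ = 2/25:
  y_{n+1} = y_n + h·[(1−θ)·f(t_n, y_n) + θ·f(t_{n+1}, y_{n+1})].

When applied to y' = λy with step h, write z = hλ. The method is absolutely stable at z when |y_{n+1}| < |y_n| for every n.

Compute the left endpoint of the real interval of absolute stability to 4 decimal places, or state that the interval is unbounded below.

Test eqn y'=λy, z=hλ:
  y_{n+1} = y_n + z·[23/25·y_n + 2/25·y_{n+1}] ⇒ (1 − 2/25z)y_{n+1} = (1 + 23/25z)y_n
  so R(z) = (1 + 23/25z)/(1 − 2/25z).

Need |R(x)|<1, x<0.
x=-0.6: |R|=0.4275
R=−1: 1+23/25x = −1+2/25x ⇒ -21/25x=2 ⇒ x=2/(-21/25)=-2.3810
Confirm numerically:
  x=-1.515: |R|=0.35123 <1
  x=-1.299: |R|=0.17672 <1
  x=-1.161: |R|=0.06233 <1
  x=-2.941: |R|=1.38084 >1
  x=-2.637: |R|=1.17761 >1
Interval (-2.3810, 0).

left endpoint -2.3810.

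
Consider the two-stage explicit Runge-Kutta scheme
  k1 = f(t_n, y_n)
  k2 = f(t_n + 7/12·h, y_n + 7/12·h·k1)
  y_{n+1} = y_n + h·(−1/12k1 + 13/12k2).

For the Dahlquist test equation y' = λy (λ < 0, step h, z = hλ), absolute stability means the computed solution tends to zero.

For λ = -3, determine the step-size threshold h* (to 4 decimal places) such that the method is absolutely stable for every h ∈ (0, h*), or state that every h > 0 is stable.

(-1.5824,0); λ=-3 ⇒ h* = (144/91)/3 = 0.5275.

On y'=λy, z=hλ:
  k1=λy_n ⇒ h·k1=z·y_n;  k2=λ(1+7/12z)y_n ⇒ h·k2=z(1+7/12z)y_n
  y_{n+1}/y_n = 1 − 1/12z + 13/12z(1+7/12z) = 1 + z + 91/144z²
  ⇒ R(z) = 1 + z + 91/144z².

Find x<0 with |R(x)|<1.
x=-0.7: |R|=0.6097
R=1: x+91/144x²=0 ⇒ x=−144/91=-1.5824; min R=1−1/(4·91/144)=0.6044>−1
Confirm numerically:
  x=-1.222: |R|=0.72167 <1
  x=-1.210: |R|=0.71523 <1
  x=-0.787: |R|=0.60441 <1
  x=-2.057: |R|=1.61691 >1
  x=-2.038: |R|=1.58675 >1
Interval (-1.5824, 0).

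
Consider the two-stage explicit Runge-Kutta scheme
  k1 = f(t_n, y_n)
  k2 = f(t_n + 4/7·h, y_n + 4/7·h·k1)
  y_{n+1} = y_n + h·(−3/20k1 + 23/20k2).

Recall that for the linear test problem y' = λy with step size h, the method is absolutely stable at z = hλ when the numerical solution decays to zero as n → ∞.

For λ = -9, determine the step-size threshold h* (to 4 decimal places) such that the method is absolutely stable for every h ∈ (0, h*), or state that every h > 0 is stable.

(-1.5217,0); λ=-9 ⇒ h* = (35/23)/9 = 0.1691.

Set f=λy, z=hλ:
  k1=λy_n ⇒ h·k1=z·y_n;  k2=λ(1+4/7z)y_n ⇒ h·k2=z(1+4/7z)y_n
  y_{n+1}/y_n = 1 − 3/20z + 23/20z(1+4/7z) = 1 + z + 23/35z²
  so R(z) = 1 + z + 23/35z².

Need |R(x)|<1, x<0.
x=-1.44: |R|=0.9227
R=1: x+23/35x²=0 ⇒ x=−35/23=-1.5217; min R=1−1/(4·23/35)=0.6196>−1
Confirm numerically:
  x=-1.316: |R|=0.82208 <1
  x=-1.170: |R|=0.72956 <1
  x=-0.994: |R|=0.65528 <1
  x=-0.669: |R|=0.62511 <1
  x=-1.951: |R|=1.55035 >1
  x=-1.936: |R|=1.52703 >1
  x=-1.889: |R|=1.45590 >1
Interval (-1.5217, 0).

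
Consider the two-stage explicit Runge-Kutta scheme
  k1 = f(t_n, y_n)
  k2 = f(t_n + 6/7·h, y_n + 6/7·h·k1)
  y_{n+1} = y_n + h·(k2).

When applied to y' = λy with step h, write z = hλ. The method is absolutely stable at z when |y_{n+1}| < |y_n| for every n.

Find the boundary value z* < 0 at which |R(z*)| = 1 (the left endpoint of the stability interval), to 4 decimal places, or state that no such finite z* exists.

Set f=λy, z=hλ:
  k1=λy_n ⇒ h·k1=z·y_n;  k2=λ(1+6/7z)y_n ⇒ h·k2=z(1+6/7z)y_n
  y_{n+1}/y_n = 1 + z(1+6/7z) = 1 + z + 6/7z²
  R(z) = 1 + z + 6/7z².

Boundary: |R(x)|=1, x<0.
x=-0.59: |R|=0.7084
R=1: x+6/7x²=0 ⇒ x=−7/6=-1.1667; min R=1−1/(4·6/7)=0.7083>−1
Confirm numerically:
  x=-1.123: |R|=0.95797 <1
  x=-0.812: |R|=0.75315 <1
  x=-0.757: |R|=0.73418 <1
  x=-0.744: |R|=0.73046 <1
  x=-1.543: |R|=1.49773 >1
  x=-1.473: |R|=1.38677 >1
  x=-1.228: |R|=1.06456 >1
Interval (-1.1667, 0).

left endpoint -1.1667.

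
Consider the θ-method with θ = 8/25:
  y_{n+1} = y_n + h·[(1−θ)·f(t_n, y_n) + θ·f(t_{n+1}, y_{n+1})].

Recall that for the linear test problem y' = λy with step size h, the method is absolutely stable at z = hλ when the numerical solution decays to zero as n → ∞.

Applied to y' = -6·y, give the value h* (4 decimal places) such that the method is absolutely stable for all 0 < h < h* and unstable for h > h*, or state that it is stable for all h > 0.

On y'=λy, z=hλ:
  y_{n+1} = y_n + z·[17/25·y_n + 8/25·y_{n+1}] ⇒ (1 − 8/25z)y_{n+1} = (1 + 17/25z)y_n
  ⇒ R(z) = (1 + 17/25z)/(1 − 8/25z).

Find x<0 with |R(x)|<1.
x=-1.49: |R|=0.0089
R=−1: 1+17/25x = −1+8/25x ⇒ -9/25x=2 ⇒ x=2/(-9/25)=-5.5556
Confirm numerically:
  x=-5.535: |R|=0.99733 <1
  x=-4.773: |R|=0.88853 <1
  x=-4.033: |R|=0.76070 <1
  x=-2.536: |R|=0.39993 <1
  x=-5.662: |R|=1.01363 >1
  x=-5.634: |R|=1.01008 >1
So |R|<1 on (-5.5556, 0).

(-5.5556,0); λ=-6 ⇒ h* = (50/9)/6 = 0.9259.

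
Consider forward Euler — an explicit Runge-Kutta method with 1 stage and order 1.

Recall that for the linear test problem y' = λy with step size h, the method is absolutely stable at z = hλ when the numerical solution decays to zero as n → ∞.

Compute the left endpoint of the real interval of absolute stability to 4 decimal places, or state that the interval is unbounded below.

z* = -2.0000.

Test eqn y'=λy, z=hλ:
  order 1, 1-stage ⇒ R(z)=1+z
  (e.g. R(-0.54)=0.46000, |R|=0.46000)

Solve |R(x)|<1 on ℝ⁻.
x=-0.54: |R|=0.4600
|R(-1.47)|=0.4700 |R(-1.44)|=0.4400 |R(-0.66)|=0.3400
Bisect:
  x_lo=-2.4383 |R|=1.4383  x_hi=-0.1580 |R|=0.8420
  mid=-1.29815 |R|=0.29815 →hi
  mid=-1.86820 |R|=0.86820 →hi
  mid=-2.15323 |R|=1.15323 →lo
  mid=-2.01071 |R|=1.01071 →lo
  mid=-1.93946 |R|=0.93946 →hi
  mid=-1.97509 |R|=0.97509 →hi
  mid=-1.99290 |R|=0.99290 →hi
  ...
  [-2.00014,-2.00000] ⇒ x*=-2.0000
Interval (-2.0000, 0).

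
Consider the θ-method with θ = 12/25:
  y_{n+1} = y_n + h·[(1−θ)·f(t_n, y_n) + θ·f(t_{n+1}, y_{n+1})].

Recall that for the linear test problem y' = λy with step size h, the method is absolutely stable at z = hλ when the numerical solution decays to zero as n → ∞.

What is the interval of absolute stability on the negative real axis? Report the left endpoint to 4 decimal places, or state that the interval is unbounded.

Test eqn y'=λy, z=hλ:
  y_{n+1} = y_n + z·[13/25·y_n + 12/25·y_{n+1}] ⇒ (1 − 12/25z)y_{n+1} = (1 + 13/25z)y_n
  R(z) = (1 + 13/25z)/(1 − 12/25z).

Solve |R(x)|<1 on ℝ⁻.
x=-1.34: |R|=0.1845
R=−1: 1+13/25x = −1+12/25x ⇒ -1/25x=2 ⇒ x=2/(-1/25)=-50.0000
Confirm numerically:
  x=-46.530: |R|=0.99405 <1
  x=-43.160: |R|=0.98740 <1
  x=-24.177: |R|=0.91805 <1
  x=-50.283: |R|=1.00045 >1
  x=-50.049: |R|=1.00008 >1
So |R|<1 on (-50.0000, 0).

(-50.0000, 0).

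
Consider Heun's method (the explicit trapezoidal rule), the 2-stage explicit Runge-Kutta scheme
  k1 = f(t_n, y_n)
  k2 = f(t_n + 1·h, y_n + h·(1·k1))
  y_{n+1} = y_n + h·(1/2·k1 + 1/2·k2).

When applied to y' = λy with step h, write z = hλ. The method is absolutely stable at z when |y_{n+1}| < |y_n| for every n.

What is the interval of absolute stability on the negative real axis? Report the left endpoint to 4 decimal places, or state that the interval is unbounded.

Test eqn y'=λy, z=hλ:
  order 2, 2-stage ⇒ R(z)=1+z+z^2/2
  (e.g. R(-0.33)=0.72445, |R|=0.72445)

Need |R(x)|<1, x<0.
x=-0.33: |R|=0.7245
|R(-1.99)|=0.9900 |R(-1.23)|=0.5264 |R(-0.93)|=0.5025
Bisect:
  x_lo=-2.8104 |R|=2.1388  x_hi=-0.3291 |R|=0.7251
  mid=-1.56973 |R|=0.66230 →hi
  mid=-2.19006 |R|=1.20812 →lo
  mid=-1.87990 |R|=0.88711 →hi
  mid=-2.03498 |R|=1.03559 →lo
  mid=-1.95744 |R|=0.95834 →hi
  mid=-1.99621 |R|=0.99622 →hi
  mid=-2.01559 |R|=1.01572 →lo
  mid=-2.00590 |R|=1.00592 →lo
  mid=-2.00105 |R|=1.00106 →lo
  ...
  [-2.00015,-1.99999] ⇒ x*=-2.0000
Interval (-2.0000, 0).

(-2.0000, 0).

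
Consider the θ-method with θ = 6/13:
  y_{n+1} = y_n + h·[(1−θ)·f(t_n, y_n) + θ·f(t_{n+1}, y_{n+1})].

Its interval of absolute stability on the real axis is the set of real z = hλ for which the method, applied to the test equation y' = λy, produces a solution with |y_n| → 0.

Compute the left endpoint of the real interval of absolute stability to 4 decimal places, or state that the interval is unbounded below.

left endpoint -26.0000.

Test eqn y'=λy, z=hλ:
  y_{n+1} = y_n + z·[7/13·y_n + 6/13·y_{n+1}] ⇒ (1 − 6/13z)y_{n+1} = (1 + 7/13z)y_n
  Hence R(z) = (1 + 7/13z)/(1 − 6/13z).

Boundary: |R(x)|=1, x<0.
x=-1.76: |R|=0.0289
R=−1: 1+7/13x = −1+6/13x ⇒ -1/13x=2 ⇒ x=2/(-1/13)=-26.0000
Confirm numerically:
  x=-16.830: |R|=0.91955 <1
  x=-15.703: |R|=0.90396 <1
  x=-15.059: |R|=0.89414 <1
  x=-26.539: |R|=1.00313 >1
  x=-26.427: |R|=1.00249 >1
  x=-26.384: |R|=1.00224 >1
So |R|<1 on (-26.0000, 0).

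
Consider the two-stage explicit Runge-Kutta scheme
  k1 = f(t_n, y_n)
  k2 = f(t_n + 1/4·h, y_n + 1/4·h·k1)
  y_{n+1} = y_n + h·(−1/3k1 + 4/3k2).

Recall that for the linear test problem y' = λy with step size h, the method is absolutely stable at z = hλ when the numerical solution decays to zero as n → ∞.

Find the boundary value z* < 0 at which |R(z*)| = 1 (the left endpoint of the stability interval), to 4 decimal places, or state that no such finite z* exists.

left endpoint -3.0000.

With y'=λy (z=hλ):
  k1=λy_n ⇒ h·k1=z·y_n;  k2=λ(1+1/4z)y_n ⇒ h·k2=z(1+1/4z)y_n
  y_{n+1}/y_n = 1 − 1/3z + 4/3z(1+1/4z) = 1 + z + 1/3z²
  R(z) = 1 + z + 1/3z².

Need |R(x)|<1, x<0.
x=-0.96: |R|=0.3472
R=1: x+1/3x²=0 ⇒ x=−3=-3.0000; min R=1−1/(4·1/3)=0.2500>−1
Confirm numerically:
  x=-2.231: |R|=0.42812 <1
  x=-2.230: |R|=0.42763 <1
  x=-2.068: |R|=0.35754 <1
  x=-3.052: |R|=1.05290 >1
  x=-3.036: |R|=1.03643 >1
Stable set (-3.0000, 0).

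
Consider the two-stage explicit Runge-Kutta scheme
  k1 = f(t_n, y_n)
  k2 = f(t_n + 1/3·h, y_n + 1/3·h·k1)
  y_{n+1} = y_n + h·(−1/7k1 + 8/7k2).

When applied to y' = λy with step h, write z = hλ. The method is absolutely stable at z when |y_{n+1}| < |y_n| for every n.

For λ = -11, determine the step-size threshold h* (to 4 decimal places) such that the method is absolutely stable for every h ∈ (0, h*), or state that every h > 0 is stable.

(-2.6250,0); λ=-11 ⇒ h* = (21/8)/11 = 0.2386.

Test eqn y'=λy, z=hλ:
  k1=λy_n ⇒ h·k1=z·y_n;  k2=λ(1+1/3z)y_n ⇒ h·k2=z(1+1/3z)y_n
  y_{n+1}/y_n = 1 − 1/7z + 8/7z(1+1/3z) = 1 + z + 8/21z²
  R(z) = 1 + z + 8/21z².

Solve |R(x)|<1 on ℝ⁻.
x=-0.78: |R|=0.4518
R=1: x+8/21x²=0 ⇒ x=−21/8=-2.6250; min R=1−1/(4·8/21)=0.3438>−1
Confirm numerically:
  x=-2.243: |R|=0.67359 <1
  x=-1.904: |R|=0.47703 <1
  x=-1.114: |R|=0.35876 <1
  x=-3.009: |R|=1.44017 >1
  x=-2.659: |R|=1.03444 >1
Interval (-2.6250, 0).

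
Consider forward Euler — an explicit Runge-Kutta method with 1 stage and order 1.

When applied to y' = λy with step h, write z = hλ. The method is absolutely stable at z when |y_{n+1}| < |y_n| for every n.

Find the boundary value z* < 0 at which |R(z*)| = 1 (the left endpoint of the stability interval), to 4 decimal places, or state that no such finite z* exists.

left endpoint -2.0000.

With y'=λy (z=hλ):
  order 1, 1-stage ⇒ R(z)=1+z
  (e.g. R(-1.37)=-0.37000, |R|=0.37000)

Boundary: |R(x)|=1, x<0.
x=-1.37: |R|=0.3700
|R(-1.27)|=0.2700 |R(-1.12)|=0.1200 |R(-0.92)|=0.0800
Bisect:
  x_lo=-2.3184 |R|=1.3184  x_hi=-0.2498 |R|=0.7502
  mid=-1.28413 |R|=0.28413 →hi
  mid=-1.80128 |R|=0.80128 →hi
  mid=-2.05986 |R|=1.05986 →lo
  mid=-1.93057 |R|=0.93057 →hi
  mid=-1.99522 |R|=0.99522 →hi
  mid=-2.02754 |R|=1.02754 →lo
  mid=-2.01138 |R|=1.01138 →lo
  mid=-2.00330 |R|=1.00330 →lo
  ...
  [-2.00001,-1.99989] ⇒ x*=-2.0000
So |R|<1 on (-2.0000, 0).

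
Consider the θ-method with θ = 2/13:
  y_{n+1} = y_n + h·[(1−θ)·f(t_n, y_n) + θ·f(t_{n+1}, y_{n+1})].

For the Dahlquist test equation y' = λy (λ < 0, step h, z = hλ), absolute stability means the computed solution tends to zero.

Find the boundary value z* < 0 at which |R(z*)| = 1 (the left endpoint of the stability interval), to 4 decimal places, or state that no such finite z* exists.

z* = -2.8889.

With y'=λy (z=hλ):
  y_{n+1} = y_n + z·[11/13·y_n + 2/13·y_{n+1}] ⇒ (1 − 2/13z)y_{n+1} = (1 + 11/13z)y_n
  R(z) = (1 + 11/13z)/(1 − 2/13z).

Boundary: |R(x)|=1, x<0.
x=-1.01: |R|=0.1258
R=−1: 1+11/13x = −1+2/13x ⇒ -9/13x=2 ⇒ x=2/(-9/13)=-2.8889
Confirm numerically:
  x=-2.725: |R|=0.92005 <1
  x=-1.785: |R|=0.40042 <1
  x=-1.489: |R|=0.21148 <1
  x=-1.186: |R|=0.00299 <1
  x=-3.445: |R|=1.25163 >1
  x=-2.989: |R|=1.04748 >1
Stable set (-2.8889, 0).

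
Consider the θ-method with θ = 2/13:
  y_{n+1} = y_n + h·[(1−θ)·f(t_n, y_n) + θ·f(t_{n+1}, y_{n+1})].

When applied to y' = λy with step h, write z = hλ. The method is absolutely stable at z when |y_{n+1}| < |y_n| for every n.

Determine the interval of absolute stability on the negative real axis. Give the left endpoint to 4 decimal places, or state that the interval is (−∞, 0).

Set f=λy, z=hλ:
  y_{n+1} = y_n + z·[11/13·y_n + 2/13·y_{n+1}] ⇒ (1 − 2/13z)y_{n+1} = (1 + 11/13z)y_n
  Hence R(z) = (1 + 11/13z)/(1 − 2/13z).

Solve |R(x)|<1 on ℝ⁻.
x=-1.04: |R|=0.1034
R=−1: 1+11/13x = −1+2/13x ⇒ -9/13x=2 ⇒ x=2/(-9/13)=-2.8889
Confirm numerically:
  x=-2.244: |R|=0.66812 <1
  x=-2.059: |R|=0.56368 <1
  x=-1.916: |R|=0.47980 <1
  x=-3.321: |R|=1.19799 >1
  x=-3.318: |R|=1.19668 >1
  x=-3.043: |R|=1.07267 >1
Stable set (-2.8889, 0).

(-2.8889, 0).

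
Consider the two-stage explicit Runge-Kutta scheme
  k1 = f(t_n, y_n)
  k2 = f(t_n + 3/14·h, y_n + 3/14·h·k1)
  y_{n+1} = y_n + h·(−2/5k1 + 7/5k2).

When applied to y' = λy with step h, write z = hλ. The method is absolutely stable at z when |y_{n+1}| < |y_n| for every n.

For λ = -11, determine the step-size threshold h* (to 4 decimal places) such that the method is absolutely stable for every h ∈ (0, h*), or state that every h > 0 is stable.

Set f=λy, z=hλ:
  k1=λy_n ⇒ h·k1=z·y_n;  k2=λ(1+3/14z)y_n ⇒ h·k2=z(1+3/14z)y_n
  y_{n+1}/y_n = 1 − 2/5z + 7/5z(1+3/14z) = 1 + z + 3/10z²
  R(z) = 1 + z + 3/10z².

Solve |R(x)|<1 on ℝ⁻.
x=-0.37: |R|=0.6711
R=1: x+3/10x²=0 ⇒ x=−10/3=-3.3333; min R=1−1/(4·3/10)=0.1667>−1
Confirm numerically:
  x=-2.081: |R|=0.21817 <1
  x=-1.874: |R|=0.17956 <1
  x=-1.647: |R|=0.16678 <1
  x=-1.617: |R|=0.16741 <1
  x=-3.840: |R|=1.58368 >1
  x=-3.452: |R|=1.12289 >1
Interval (-3.3333, 0).

(-3.3333,0); λ=-11 ⇒ h* = (10/3)/11 = 0.3030.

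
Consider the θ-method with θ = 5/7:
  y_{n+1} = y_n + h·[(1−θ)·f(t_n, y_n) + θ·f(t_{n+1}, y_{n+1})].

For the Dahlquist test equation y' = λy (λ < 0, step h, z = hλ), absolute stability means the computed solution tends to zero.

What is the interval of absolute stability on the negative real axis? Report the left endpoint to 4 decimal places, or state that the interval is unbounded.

With y'=λy (z=hλ):
  y_{n+1} = y_n + z·[2/7·y_n + 5/7·y_{n+1}] ⇒ (1 − 5/7z)y_{n+1} = (1 + 2/7z)y_n
  Hence R(z) = (1 + 2/7z)/(1 − 5/7z).

Find x<0 with |R(x)|<1.
x=-1.21: |R|=0.3510
x=-2: |R|=0.1765
x=-10: |R|=0.2281
x=-100: |R|=0.3807
θ=5/7≥1/2 ⇒ |1+2/7x|<|1−5/7x| ∀x<0 ⇒ stable on all of ℝ⁻.

interval (−∞, 0).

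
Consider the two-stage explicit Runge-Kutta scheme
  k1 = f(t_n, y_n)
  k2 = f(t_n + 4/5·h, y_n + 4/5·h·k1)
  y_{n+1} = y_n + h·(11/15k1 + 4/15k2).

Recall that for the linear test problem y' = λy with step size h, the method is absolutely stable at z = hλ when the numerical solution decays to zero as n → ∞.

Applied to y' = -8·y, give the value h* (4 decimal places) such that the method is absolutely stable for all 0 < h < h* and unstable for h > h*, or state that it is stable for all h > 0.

Test eqn y'=λy, z=hλ:
  k1=λy_n ⇒ h·k1=z·y_n;  k2=λ(1+4/5z)y_n ⇒ h·k2=z(1+4/5z)y_n
  y_{n+1}/y_n = 1 + 11/15z + 4/15z(1+4/5z) = 1 + z + 16/75z²
  so R(z) = 1 + z + 16/75z².

Boundary: |R(x)|=1, x<0.
x=-0.32: |R|=0.7018
R=1: x+16/75x²=0 ⇒ x=−75/16=-4.6875; min R=1−1/(4·16/75)=-0.1719>−1
Confirm numerically:
  x=-3.964: |R|=0.38817 <1
  x=-3.889: |R|=0.33752 <1
  x=-3.826: |R|=0.29683 <1
  x=-3.177: |R|=0.02376 <1
  x=-5.065: |R|=1.40790 >1
  x=-5.061: |R|=1.40326 >1
  x=-4.825: |R|=1.14153 >1
Interval (-4.6875, 0).

(-4.6875,0); λ=-8 ⇒ h* = (75/16)/8 = 0.5859.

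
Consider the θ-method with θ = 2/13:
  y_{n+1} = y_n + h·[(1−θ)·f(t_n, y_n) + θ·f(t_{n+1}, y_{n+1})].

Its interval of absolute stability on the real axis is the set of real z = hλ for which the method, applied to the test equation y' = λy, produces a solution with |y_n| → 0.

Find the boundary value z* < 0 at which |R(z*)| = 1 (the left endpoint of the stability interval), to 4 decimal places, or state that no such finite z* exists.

With y'=λy (z=hλ):
  y_{n+1} = y_n + z·[11/13·y_n + 2/13·y_{n+1}] ⇒ (1 − 2/13z)y_{n+1} = (1 + 11/13z)y_n
  Hence R(z) = (1 + 11/13z)/(1 − 2/13z).

Boundary: |R(x)|=1, x<0.
x=-1.44: |R|=0.1788
R=−1: 1+11/13x = −1+2/13x ⇒ -9/13x=2 ⇒ x=2/(-9/13)=-2.8889
Confirm numerically:
  x=-2.666: |R|=0.89057 <1
  x=-1.700: |R|=0.34756 <1
  x=-1.257: |R|=0.05331 <1
  x=-3.228: |R|=1.15687 >1
  x=-2.962: |R|=1.03477 >1
Interval (-2.8889, 0).

z* = -2.8889.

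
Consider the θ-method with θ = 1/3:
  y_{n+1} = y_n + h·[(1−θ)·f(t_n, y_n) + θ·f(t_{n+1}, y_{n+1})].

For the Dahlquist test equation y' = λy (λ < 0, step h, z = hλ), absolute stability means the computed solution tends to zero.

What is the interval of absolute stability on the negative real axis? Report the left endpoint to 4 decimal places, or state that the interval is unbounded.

z∈(-6.0000,0).

Set f=λy, z=hλ:
  y_{n+1} = y_n + z·[2/3·y_n + 1/3·y_{n+1}] ⇒ (1 − 1/3z)y_{n+1} = (1 + 2/3z)y_n
  Hence R(z) = (1 + 2/3z)/(1 − 1/3z).

Find x<0 with |R(x)|<1.
x=-0.91: |R|=0.3018
R=−1: 1+2/3x = −1+1/3x ⇒ -1/3x=2 ⇒ x=2/(-1/3)=-6.0000
Confirm numerically:
  x=-5.458: |R|=0.93592 <1
  x=-4.111: |R|=0.73436 <1
  x=-3.945: |R|=0.70410 <1
  x=-3.754: |R|=0.66746 <1
  x=-6.540: |R|=1.05660 >1
  x=-6.491: |R|=1.05173 >1
  x=-6.084: |R|=1.00925 >1
So |R|<1 on (-6.0000, 0).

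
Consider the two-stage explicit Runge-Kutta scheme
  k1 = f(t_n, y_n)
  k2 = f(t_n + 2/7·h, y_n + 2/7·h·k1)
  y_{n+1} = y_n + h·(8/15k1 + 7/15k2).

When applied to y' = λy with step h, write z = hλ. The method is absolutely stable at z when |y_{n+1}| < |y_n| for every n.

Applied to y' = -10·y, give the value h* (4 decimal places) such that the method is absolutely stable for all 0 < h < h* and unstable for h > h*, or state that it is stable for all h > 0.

(-7.5000,0); λ=-10 ⇒ h* = (15/2)/10 = 0.7500.

Test eqn y'=λy, z=hλ:
  k1=λy_n ⇒ h·k1=z·y_n;  k2=λ(1+2/7z)y_n ⇒ h·k2=z(1+2/7z)y_n
  y_{n+1}/y_n = 1 + 8/15z + 7/15z(1+2/7z) = 1 + z + 2/15z²
  ⇒ R(z) = 1 + z + 2/15z².

Find x<0 with |R(x)|<1.
x=-1.36: |R|=0.1134
R=1: x+2/15x²=0 ⇒ x=−15/2=-7.5000; min R=1−1/(4·2/15)=-0.8750>−1
Confirm numerically:
  x=-7.055: |R|=0.58140 <1
  x=-6.717: |R|=0.29875 <1
  x=-6.313: |R|=0.00086 <1
  x=-8.046: |R|=1.58575 >1
  x=-7.657: |R|=1.16029 >1
Stable set (-7.5000, 0).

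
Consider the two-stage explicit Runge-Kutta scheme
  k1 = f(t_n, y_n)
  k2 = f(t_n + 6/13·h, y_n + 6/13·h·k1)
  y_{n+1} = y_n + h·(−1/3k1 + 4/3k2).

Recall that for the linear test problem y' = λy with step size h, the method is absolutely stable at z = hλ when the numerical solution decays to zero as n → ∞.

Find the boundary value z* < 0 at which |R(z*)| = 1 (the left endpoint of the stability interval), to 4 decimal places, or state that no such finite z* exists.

Set f=λy, z=hλ:
  k1=λy_n ⇒ h·k1=z·y_n;  k2=λ(1+6/13z)y_n ⇒ h·k2=z(1+6/13z)y_n
  y_{n+1}/y_n = 1 − 1/3z + 4/3z(1+6/13z) = 1 + z + 8/13z²
  so R(z) = 1 + z + 8/13z².

Need |R(x)|<1, x<0.
x=-1.09: |R|=0.6411
R=1: x+8/13x²=0 ⇒ x=−13/8=-1.6250; min R=1−1/(4·8/13)=0.5938>−1
Confirm numerically:
  x=-1.443: |R|=0.83838 <1
  x=-1.375: |R|=0.78846 <1
  x=-0.907: |R|=0.59925 <1
  x=-1.959: |R|=1.40265 >1
  x=-1.935: |R|=1.36914 >1
So |R|<1 on (-1.6250, 0).

z* = -1.6250.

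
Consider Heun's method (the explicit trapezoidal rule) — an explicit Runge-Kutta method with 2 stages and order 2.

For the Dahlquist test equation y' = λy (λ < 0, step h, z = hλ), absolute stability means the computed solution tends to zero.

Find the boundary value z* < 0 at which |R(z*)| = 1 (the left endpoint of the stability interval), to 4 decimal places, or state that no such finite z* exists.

left endpoint -2.0000.

On y'=λy, z=hλ:
  order 2, 2-stage ⇒ R(z)=1+z+z^2/2
  (e.g. R(-1.1)=0.50500, |R|=0.50500)

Boundary: |R(x)|=1, x<0.
x=-1.1: |R|=0.5050
|R(-2.39)|=1.4661 |R(-2.09)|=1.0940 |R(-1.6)|=0.6800
Bisect:
  x_lo=-2.5152 |R|=1.6480  x_hi=-0.3712 |R|=0.6977
  mid=-1.44321 |R|=0.59822 →hi
  mid=-1.97923 |R|=0.97944 →hi
  mid=-2.24724 |R|=1.27780 →lo
  mid=-2.11323 |R|=1.11964 →lo
  mid=-2.04623 |R|=1.04730 →lo
  mid=-2.01273 |R|=1.01281 →lo
  mid=-1.99598 |R|=0.99599 →hi
  mid=-2.00436 |R|=1.00436 →lo
  ...
  [-2.00004,-1.99991] ⇒ x*=-2.0000
So |R|<1 on (-2.0000, 0).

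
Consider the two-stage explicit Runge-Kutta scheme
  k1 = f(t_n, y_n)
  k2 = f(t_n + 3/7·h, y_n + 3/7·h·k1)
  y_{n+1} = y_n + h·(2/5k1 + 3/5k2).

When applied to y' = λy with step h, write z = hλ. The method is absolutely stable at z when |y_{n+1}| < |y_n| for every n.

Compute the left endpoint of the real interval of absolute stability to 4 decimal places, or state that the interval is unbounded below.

left endpoint -3.8889.

Test eqn y'=λy, z=hλ:
  k1=λy_n ⇒ h·k1=z·y_n;  k2=λ(1+3/7z)y_n ⇒ h·k2=z(1+3/7z)y_n
  y_{n+1}/y_n = 1 + 2/5z + 3/5z(1+3/7z) = 1 + z + 9/35z²
  ⇒ R(z) = 1 + z + 9/35z².

Need |R(x)|<1, x<0.
x=-1.66: |R|=0.0486
R=1: x+9/35x²=0 ⇒ x=−35/9=-3.8889; min R=1−1/(4·9/35)=0.0278>−1
Confirm numerically:
  x=-3.722: |R|=0.84027 <1
  x=-3.487: |R|=0.63964 <1
  x=-2.994: |R|=0.31104 <1
  x=-4.466: |R|=1.66275 >1
  x=-4.298: |R|=1.45215 >1
  x=-4.193: |R|=1.32789 >1
Stable set (-3.8889, 0).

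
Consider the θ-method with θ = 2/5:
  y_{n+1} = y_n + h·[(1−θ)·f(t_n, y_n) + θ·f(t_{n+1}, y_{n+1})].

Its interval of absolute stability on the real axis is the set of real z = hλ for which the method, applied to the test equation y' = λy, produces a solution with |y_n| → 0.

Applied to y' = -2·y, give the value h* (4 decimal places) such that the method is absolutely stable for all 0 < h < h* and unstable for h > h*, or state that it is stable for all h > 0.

Set f=λy, z=hλ:
  y_{n+1} = y_n + z·[3/5·y_n + 2/5·y_{n+1}] ⇒ (1 − 2/5z)y_{n+1} = (1 + 3/5z)y_n
  ⇒ R(z) = (1 + 3/5z)/(1 − 2/5z).

Need |R(x)|<1, x<0.
x=-1.4: |R|=0.1026
R=−1: 1+3/5x = −1+2/5x ⇒ -1/5x=2 ⇒ x=2/(-1/5)=-10.0000
Confirm numerically:
  x=-9.154: |R|=0.96370 <1
  x=-8.219: |R|=0.91692 <1
  x=-5.470: |R|=0.71581 <1
  x=-10.410: |R|=1.01588 >1
  x=-10.230: |R|=1.00903 >1
So |R|<1 on (-10.0000, 0).

(-10.0000,0); λ=-2 ⇒ h* = (10)/2 = 5.0000.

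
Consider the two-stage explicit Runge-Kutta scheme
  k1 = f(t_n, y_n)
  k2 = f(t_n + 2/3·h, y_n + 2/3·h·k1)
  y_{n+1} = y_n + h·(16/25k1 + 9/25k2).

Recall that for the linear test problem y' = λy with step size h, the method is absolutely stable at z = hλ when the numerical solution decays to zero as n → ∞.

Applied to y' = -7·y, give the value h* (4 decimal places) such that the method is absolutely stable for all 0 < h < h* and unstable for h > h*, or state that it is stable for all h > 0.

(-4.1667,0); λ=-7 ⇒ h* = (25/6)/7 = 0.5952.

With y'=λy (z=hλ):
  k1=λy_n ⇒ h·k1=z·y_n;  k2=λ(1+2/3z)y_n ⇒ h·k2=z(1+2/3z)y_n
  y_{n+1}/y_n = 1 + 16/25z + 9/25z(1+2/3z) = 1 + z + 6/25z²
  Hence R(z) = 1 + z + 6/25z².

Need |R(x)|<1, x<0.
x=-0.83: |R|=0.3353
R=1: x+6/25x²=0 ⇒ x=−25/6=-4.1667; min R=1−1/(4·6/25)=-0.0417>−1
Confirm numerically:
  x=-3.921: |R|=0.76882 <1
  x=-3.211: |R|=0.26353 <1
  x=-2.893: |R|=0.11567 <1
  x=-1.856: |R|=0.02926 <1
  x=-4.642: |R|=1.52956 >1
  x=-4.331: |R|=1.17081 >1
Interval (-4.1667, 0).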